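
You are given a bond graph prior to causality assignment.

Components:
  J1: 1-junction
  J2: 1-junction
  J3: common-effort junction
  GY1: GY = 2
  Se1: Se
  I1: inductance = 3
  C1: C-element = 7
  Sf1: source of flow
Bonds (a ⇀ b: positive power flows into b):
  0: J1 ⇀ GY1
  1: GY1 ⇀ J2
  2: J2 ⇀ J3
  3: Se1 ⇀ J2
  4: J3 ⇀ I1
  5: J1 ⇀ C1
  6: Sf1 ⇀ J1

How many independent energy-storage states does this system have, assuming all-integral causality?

2  (C1, I1 all integral)

#3 stroke at J2  (Se1: effort source, stroke at far end)
#6 stroke at Sf1  (Sf1: flow source, stroke at near end)
#0 stroke at J1  (1-jn J1 has f-setter on 6)
#5 stroke at J1  (1-jn J1 has f-setter on 6)
#1 stroke at J2  (GY GY1: same side as bond 0)
#2 stroke at J3  (closing 1-jn rule on J2)
#4 stroke at I1  (0-jn J3 has e-setter on 2)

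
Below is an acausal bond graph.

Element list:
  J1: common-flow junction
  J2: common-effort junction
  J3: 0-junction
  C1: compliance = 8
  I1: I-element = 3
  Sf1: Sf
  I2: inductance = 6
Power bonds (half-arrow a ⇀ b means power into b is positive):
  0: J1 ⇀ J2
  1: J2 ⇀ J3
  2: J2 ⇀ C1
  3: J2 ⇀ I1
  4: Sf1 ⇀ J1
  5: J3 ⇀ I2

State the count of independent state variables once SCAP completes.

3  (C1, I1, I2 all integral)

b4 stroke at Sf1  (Sf1 (Sf) sets flow on bond)
b0 stroke at J1  (common-f at J1 fixed by 4)
b2 stroke at J2  (C1 integral (e out))
b1 stroke at J3  (common-e at J2 fixed by 2)
b3 stroke at I1  (0-jn J2 has e-setter on 2)
b5 stroke at I2  (J3: bond 1 brought effort, rest push out)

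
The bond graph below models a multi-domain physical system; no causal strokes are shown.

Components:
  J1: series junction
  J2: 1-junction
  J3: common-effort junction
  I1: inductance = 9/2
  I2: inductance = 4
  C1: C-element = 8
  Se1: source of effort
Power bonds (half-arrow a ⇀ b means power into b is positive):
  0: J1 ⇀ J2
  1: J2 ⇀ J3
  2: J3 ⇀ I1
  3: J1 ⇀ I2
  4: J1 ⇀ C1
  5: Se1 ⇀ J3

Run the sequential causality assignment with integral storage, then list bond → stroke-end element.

β0 stroke→J1
β1 stroke→J2
β2 stroke→I1
β3 stroke→I2
β4 stroke→J1
β5 stroke→J3

β5 |J3  (Se1 (Se) sets effort on bond)
β1 |J2  (common-e at J3 fixed by 5)
β2 |I1  (J3: bond 5 brought effort, rest push out)
β0 |J1  (only one flow-in slot at J2)
β3 |I2  (I2 integral (f out))
β4 |J1  (common-f at J1 fixed by 3)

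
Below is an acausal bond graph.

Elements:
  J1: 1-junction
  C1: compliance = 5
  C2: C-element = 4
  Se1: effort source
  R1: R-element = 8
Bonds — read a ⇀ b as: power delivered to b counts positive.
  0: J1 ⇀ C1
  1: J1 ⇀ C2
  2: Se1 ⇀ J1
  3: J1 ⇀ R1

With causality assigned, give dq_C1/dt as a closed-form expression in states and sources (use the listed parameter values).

bond 2 |J1  (Se1: effort source, stroke at far end)
bond 0 |J1  (C1: C, integral causality)
bond 1 |J1  (C2 integral (e out))
bond 3 |R1  (J1: last free bond brings flow in)

dq_C1/dt = E_Se1/8 - q_C1/40 - q_C2/32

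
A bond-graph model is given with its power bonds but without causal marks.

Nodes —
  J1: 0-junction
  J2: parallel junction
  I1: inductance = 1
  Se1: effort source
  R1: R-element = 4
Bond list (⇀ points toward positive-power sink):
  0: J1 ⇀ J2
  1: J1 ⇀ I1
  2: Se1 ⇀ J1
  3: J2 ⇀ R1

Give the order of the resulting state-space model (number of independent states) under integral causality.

1  (I1 all integral)

bond 2 →J1  (Se1: effort source, stroke at far end)
bond 0 →J2  (J1 effort already set via bond 2)
bond 1 →I1  (0-jn J1 has e-setter on 2)
bond 3 →R1  (common-e at J2 fixed by 0)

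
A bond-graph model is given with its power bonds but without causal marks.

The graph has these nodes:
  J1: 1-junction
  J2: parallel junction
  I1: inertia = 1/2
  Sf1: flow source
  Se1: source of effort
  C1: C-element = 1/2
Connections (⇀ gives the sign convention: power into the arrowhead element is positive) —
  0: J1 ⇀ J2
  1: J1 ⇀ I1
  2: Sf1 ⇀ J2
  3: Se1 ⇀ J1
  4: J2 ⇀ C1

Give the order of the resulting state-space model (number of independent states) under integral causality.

β2 stroke→Sf1  (source Sf1 imposes f)
β3 stroke→J1  (Se1: effort source, stroke at far end)
β1 stroke→I1  (prefer integral on I1)
β0 stroke→J1  (common-f at J1 fixed by 1)
β4 stroke→J2  (J2 needs exactly one e-in)

2  (C1, I1 all integral)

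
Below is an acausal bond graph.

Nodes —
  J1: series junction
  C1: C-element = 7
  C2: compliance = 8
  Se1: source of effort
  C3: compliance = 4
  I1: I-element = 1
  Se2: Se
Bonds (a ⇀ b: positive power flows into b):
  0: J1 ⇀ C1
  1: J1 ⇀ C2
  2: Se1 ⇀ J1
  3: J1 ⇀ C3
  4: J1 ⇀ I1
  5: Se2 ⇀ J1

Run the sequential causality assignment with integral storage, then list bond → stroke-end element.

β0 |J1
β1 |J1
β2 |J1
β3 |J1
β4 |I1
β5 |J1

β2 stroke at J1  (Se1: effort source, stroke at far end)
β5 stroke at J1  (source Se2 imposes e)
β0 stroke at J1  (C1 integral (e out))
β1 stroke at J1  (prefer integral on C2)
β3 stroke at J1  (C3 outputs effort q/C3)
β4 stroke at I1  (J1 needs exactly one f-in)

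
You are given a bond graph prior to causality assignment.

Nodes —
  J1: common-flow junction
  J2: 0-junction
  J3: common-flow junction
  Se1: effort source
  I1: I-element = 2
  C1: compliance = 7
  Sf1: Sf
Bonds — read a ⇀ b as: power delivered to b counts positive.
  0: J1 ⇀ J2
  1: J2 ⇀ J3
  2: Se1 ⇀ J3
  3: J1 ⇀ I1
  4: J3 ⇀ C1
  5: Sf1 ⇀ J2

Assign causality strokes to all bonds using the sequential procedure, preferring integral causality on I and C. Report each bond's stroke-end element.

β2 stroke at J3  (Se1 fixes effort; stroke away)
β5 stroke at Sf1  (Sf1 fixes flow; stroke at Sf1)
β3 stroke at I1  (prefer integral on I1)
β0 stroke at J1  (J1 flow already set via bond 3)
β1 stroke at J2  (closing 0-jn rule on J2)
β4 stroke at J3  (J3: bond 1 brought flow, rest push out)

β0 stroke→J1
β1 stroke→J2
β2 stroke→J3
β3 stroke→I1
β4 stroke→J3
β5 stroke→Sf1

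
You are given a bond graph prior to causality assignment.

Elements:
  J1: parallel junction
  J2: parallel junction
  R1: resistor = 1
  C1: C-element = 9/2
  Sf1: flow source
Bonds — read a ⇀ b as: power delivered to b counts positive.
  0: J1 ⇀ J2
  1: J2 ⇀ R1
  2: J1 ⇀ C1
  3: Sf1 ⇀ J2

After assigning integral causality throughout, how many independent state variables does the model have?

1  (C1 all integral)

b3 stroke→Sf1  (source Sf1 imposes f)
b2 stroke→J1  (C1 integral (e out))
b0 stroke→J2  (J1: bond 2 brought effort, rest push out)
b1 stroke→R1  (J2: bond 0 brought effort, rest push out)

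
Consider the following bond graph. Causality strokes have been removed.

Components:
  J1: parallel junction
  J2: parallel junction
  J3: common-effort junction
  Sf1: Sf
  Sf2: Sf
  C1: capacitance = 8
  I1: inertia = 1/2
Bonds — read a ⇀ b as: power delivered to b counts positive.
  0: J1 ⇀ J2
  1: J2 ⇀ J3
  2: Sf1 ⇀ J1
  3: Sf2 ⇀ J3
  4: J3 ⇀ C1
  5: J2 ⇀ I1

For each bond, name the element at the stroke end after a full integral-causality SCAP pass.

b2 |Sf1  (Sf1 (Sf) sets flow on bond)
b3 |Sf2  (source Sf2 imposes f)
b0 |J1  (J1 needs exactly one e-in)
b4 |J3  (prefer integral on C1)
b1 |J2  (common-e at J3 fixed by 4)
b5 |I1  (common-e at J2 fixed by 1)

β0 stroke at J1
β1 stroke at J2
β2 stroke at Sf1
β3 stroke at Sf2
β4 stroke at J3
β5 stroke at I1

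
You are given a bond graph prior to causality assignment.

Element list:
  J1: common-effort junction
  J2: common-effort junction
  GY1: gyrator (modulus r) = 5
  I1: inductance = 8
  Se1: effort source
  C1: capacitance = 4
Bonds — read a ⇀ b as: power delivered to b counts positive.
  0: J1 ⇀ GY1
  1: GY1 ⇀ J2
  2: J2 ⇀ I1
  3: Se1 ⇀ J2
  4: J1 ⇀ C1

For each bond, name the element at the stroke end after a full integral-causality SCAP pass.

bond 3 stroke→J2  (Se1 (Se) sets effort on bond)
bond 1 stroke→GY1  (common-e at J2 fixed by 3)
bond 2 stroke→I1  (0-jn J2 has e-setter on 3)
bond 0 stroke→GY1  (GY1: gyrator matches bond 1)
bond 4 stroke→J1  (closing 0-jn rule on J1)

#0 |GY1
#1 |GY1
#2 |I1
#3 |J2
#4 |J1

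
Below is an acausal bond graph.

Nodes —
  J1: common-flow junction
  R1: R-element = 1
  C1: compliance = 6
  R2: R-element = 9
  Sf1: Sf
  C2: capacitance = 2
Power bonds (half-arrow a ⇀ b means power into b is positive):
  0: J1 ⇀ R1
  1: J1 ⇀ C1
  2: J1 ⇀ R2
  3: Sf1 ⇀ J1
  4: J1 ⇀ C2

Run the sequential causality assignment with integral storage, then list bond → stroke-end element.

β0 stroke at J1
β1 stroke at J1
β2 stroke at J1
β3 stroke at Sf1
β4 stroke at J1

bond 3 stroke→Sf1  (Sf1: flow source, stroke at near end)
bond 0 stroke→J1  (common-f at J1 fixed by 3)
bond 1 stroke→J1  (J1 flow already set via bond 3)
bond 2 stroke→J1  (1-jn J1 has f-setter on 3)
bond 4 stroke→J1  (J1 flow already set via bond 3)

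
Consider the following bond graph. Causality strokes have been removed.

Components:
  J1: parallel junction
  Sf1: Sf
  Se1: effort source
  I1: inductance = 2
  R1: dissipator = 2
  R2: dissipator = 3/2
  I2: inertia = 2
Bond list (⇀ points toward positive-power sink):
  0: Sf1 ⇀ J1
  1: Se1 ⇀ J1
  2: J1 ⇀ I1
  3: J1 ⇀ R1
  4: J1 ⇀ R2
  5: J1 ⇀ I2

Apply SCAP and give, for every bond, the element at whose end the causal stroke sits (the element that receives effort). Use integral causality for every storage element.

bond 0 stroke at Sf1  (Sf1 fixes flow; stroke at Sf1)
bond 1 stroke at J1  (Se1: effort source, stroke at far end)
bond 2 stroke at I1  (common-e at J1 fixed by 1)
bond 3 stroke at R1  (0-jn J1 has e-setter on 1)
bond 4 stroke at R2  (0-jn J1 has e-setter on 1)
bond 5 stroke at I2  (J1: bond 1 brought effort, rest push out)

bond 0 stroke→Sf1
bond 1 stroke→J1
bond 2 stroke→I1
bond 3 stroke→R1
bond 4 stroke→R2
bond 5 stroke→I2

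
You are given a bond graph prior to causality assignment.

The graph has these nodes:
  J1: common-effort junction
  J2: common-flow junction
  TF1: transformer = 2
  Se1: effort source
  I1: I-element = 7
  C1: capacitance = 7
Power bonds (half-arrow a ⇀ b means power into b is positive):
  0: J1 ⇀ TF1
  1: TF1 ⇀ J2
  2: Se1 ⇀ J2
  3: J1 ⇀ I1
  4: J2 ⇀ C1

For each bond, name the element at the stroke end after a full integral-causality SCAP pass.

#2 |J2  (Se1 fixes effort; stroke away)
#3 |I1  (I1 integral (f out))
#0 |J1  (closing 0-jn rule on J1)
#1 |TF1  (through TF1, causality passes straight; one stroke at TF1)
#4 |J2  (common-f at J2 fixed by 1)

b0 |J1
b1 |TF1
b2 |J2
b3 |I1
b4 |J2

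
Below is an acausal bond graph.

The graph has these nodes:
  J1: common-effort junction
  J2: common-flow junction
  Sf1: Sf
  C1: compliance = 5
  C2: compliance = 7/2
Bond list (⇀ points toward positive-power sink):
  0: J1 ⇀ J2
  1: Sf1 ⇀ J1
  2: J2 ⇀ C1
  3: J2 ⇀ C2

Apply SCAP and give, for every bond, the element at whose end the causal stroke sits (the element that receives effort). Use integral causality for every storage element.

bond 1 |Sf1  (Sf1: flow source, stroke at near end)
bond 0 |J1  (J1: last free bond brings effort in)
bond 2 |J2  (common-f at J2 fixed by 0)
bond 3 |J2  (J2 flow already set via bond 0)

bond 0 |J1
bond 1 |Sf1
bond 2 |J2
bond 3 |J2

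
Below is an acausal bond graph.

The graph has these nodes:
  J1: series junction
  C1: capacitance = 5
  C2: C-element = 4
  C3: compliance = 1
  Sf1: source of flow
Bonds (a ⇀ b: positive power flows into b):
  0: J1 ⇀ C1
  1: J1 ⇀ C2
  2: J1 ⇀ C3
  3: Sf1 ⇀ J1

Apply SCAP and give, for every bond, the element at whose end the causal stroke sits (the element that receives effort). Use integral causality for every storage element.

β0 stroke→J1
β1 stroke→J1
β2 stroke→J1
β3 stroke→Sf1

β3 stroke at Sf1  (Sf1 fixes flow; stroke at Sf1)
β0 stroke at J1  (J1: bond 3 brought flow, rest push out)
β1 stroke at J1  (J1: bond 3 brought flow, rest push out)
β2 stroke at J1  (J1 flow already set via bond 3)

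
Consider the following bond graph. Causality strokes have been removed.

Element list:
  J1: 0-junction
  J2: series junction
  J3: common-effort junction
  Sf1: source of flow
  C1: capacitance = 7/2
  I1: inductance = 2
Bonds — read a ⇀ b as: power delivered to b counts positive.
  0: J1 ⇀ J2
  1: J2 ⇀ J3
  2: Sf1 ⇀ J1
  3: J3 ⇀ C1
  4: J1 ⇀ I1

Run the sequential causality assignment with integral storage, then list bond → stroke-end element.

b0 →J1
b1 →J2
b2 →Sf1
b3 →J3
b4 →I1

β2 →Sf1  (source Sf1 imposes f)
β3 →J3  (prefer integral on C1)
β1 →J2  (J3: bond 3 brought effort, rest push out)
β0 →J1  (only one flow-in slot at J2)
β4 →I1  (common-e at J1 fixed by 0)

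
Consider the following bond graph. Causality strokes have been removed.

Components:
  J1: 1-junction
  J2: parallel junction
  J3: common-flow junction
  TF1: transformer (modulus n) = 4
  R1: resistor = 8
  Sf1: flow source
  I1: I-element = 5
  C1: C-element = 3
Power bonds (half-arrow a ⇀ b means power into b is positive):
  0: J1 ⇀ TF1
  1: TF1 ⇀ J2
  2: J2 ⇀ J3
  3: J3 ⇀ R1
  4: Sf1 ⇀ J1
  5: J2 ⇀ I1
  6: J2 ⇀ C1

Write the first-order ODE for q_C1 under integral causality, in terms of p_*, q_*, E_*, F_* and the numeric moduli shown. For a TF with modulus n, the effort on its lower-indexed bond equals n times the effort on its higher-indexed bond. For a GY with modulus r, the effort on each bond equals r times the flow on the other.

dq_C1/dt = 4*F_Sf1 - p_I1/5 - q_C1/24

β4 stroke→Sf1  (Sf1 fixes flow; stroke at Sf1)
β0 stroke→J1  (1-jn J1 has f-setter on 4)
β1 stroke→TF1  (TF TF1: opposite of bond 0)
β5 stroke→I1  (I1 outputs flow p/I1)
β6 stroke→J2  (C1 outputs effort q/C1)
β2 stroke→J3  (J2: bond 6 brought effort, rest push out)
β3 stroke→R1  (only one flow-in slot at J3)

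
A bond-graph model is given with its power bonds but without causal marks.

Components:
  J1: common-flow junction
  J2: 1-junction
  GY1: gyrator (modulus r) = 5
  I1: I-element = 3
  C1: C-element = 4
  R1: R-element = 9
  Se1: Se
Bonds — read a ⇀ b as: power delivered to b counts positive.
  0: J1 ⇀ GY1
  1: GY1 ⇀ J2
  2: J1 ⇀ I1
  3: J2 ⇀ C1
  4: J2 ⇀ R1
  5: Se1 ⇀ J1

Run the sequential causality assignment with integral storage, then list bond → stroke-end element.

b5 stroke→J1  (Se1 (Se) sets effort on bond)
b2 stroke→I1  (I1 integral (f out))
b0 stroke→J1  (J1 flow already set via bond 2)
b1 stroke→J2  (GY1 both-in/both-out from 0)
b3 stroke→J2  (C1 integral (e out))
b4 stroke→R1  (J2 needs exactly one f-in)

b0 stroke→J1
b1 stroke→J2
b2 stroke→I1
b3 stroke→J2
b4 stroke→R1
b5 stroke→J1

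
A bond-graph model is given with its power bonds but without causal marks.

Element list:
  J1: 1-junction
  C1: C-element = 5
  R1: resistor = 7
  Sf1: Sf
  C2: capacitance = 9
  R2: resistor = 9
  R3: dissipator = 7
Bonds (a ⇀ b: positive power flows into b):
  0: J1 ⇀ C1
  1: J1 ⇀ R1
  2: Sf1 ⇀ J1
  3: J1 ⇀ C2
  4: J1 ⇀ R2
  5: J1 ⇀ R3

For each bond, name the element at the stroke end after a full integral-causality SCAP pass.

b0 |J1
b1 |J1
b2 |Sf1
b3 |J1
b4 |J1
b5 |J1

#2 stroke at Sf1  (Sf1 (Sf) sets flow on bond)
#0 stroke at J1  (1-jn J1 has f-setter on 2)
#1 stroke at J1  (1-jn J1 has f-setter on 2)
#3 stroke at J1  (J1 flow already set via bond 2)
#4 stroke at J1  (J1: bond 2 brought flow, rest push out)
#5 stroke at J1  (common-f at J1 fixed by 2)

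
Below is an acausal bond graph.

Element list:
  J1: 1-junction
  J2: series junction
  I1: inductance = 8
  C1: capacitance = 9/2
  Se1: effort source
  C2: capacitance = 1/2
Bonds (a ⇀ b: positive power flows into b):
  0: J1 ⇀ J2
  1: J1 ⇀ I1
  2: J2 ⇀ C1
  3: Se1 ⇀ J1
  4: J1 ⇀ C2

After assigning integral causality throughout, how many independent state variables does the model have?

3  (C1, C2, I1 all integral)

β3 →J1  (Se1 (Se) sets effort on bond)
β1 →I1  (I1 outputs flow p/I1)
β0 →J1  (1-jn J1 has f-setter on 1)
β4 →J1  (J1: bond 1 brought flow, rest push out)
β2 →J2  (J2: bond 0 brought flow, rest push out)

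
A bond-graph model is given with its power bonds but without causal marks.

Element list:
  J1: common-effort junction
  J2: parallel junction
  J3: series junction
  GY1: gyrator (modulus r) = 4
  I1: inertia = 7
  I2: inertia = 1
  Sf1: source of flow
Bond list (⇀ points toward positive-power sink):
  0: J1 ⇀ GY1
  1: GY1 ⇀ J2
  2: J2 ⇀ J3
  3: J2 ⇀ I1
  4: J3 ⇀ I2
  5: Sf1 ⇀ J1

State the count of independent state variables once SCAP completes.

2  (I1, I2 all integral)

#5 stroke at Sf1  (Sf1 (Sf) sets flow on bond)
#0 stroke at J1  (only one effort-in slot at J1)
#1 stroke at J2  (through GY1, causality inverts; strokes same side of GY1)
#2 stroke at J3  (J2 effort already set via bond 1)
#3 stroke at I1  (common-e at J2 fixed by 1)
#4 stroke at I2  (only one flow-in slot at J3)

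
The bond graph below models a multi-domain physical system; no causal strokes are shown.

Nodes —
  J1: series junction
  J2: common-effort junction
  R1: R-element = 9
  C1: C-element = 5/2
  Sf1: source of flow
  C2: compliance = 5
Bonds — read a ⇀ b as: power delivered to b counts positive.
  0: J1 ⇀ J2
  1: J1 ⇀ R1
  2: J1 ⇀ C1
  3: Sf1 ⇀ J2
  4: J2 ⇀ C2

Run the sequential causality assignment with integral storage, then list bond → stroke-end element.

b0 →J1
b1 →R1
b2 →J1
b3 →Sf1
b4 →J2

bond 3 →Sf1  (Sf1: flow source, stroke at near end)
bond 2 →J1  (prefer integral on C1)
bond 4 →J2  (C2: C, integral causality)
bond 0 →J1  (0-jn J2 has e-setter on 4)
bond 1 →R1  (J1 needs exactly one f-in)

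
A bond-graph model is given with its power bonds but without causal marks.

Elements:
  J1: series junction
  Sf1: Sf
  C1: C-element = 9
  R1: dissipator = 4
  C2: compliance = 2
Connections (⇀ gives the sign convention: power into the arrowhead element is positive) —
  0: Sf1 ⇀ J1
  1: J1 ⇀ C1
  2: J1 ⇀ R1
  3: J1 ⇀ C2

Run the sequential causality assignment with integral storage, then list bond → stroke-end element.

β0 |Sf1
β1 |J1
β2 |J1
β3 |J1

#0 stroke at Sf1  (source Sf1 imposes f)
#1 stroke at J1  (1-jn J1 has f-setter on 0)
#2 stroke at J1  (1-jn J1 has f-setter on 0)
#3 stroke at J1  (J1 flow already set via bond 0)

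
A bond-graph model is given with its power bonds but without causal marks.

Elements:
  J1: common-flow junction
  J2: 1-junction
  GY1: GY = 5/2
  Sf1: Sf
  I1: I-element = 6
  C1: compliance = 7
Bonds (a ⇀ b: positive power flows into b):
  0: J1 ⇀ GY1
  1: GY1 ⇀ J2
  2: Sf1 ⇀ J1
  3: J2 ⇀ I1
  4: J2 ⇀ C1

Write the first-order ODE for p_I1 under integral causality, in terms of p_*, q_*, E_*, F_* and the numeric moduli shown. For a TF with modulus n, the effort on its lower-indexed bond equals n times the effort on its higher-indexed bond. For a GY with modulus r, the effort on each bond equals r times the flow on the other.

dp_I1/dt = 5*F_Sf1/2 - q_C1/7

β2 →Sf1  (Sf1 fixes flow; stroke at Sf1)
β0 →J1  (common-f at J1 fixed by 2)
β1 →J2  (through GY1, causality inverts; strokes same side of GY1)
β3 →I1  (I1: I, integral causality)
β4 →J2  (1-jn J2 has f-setter on 3)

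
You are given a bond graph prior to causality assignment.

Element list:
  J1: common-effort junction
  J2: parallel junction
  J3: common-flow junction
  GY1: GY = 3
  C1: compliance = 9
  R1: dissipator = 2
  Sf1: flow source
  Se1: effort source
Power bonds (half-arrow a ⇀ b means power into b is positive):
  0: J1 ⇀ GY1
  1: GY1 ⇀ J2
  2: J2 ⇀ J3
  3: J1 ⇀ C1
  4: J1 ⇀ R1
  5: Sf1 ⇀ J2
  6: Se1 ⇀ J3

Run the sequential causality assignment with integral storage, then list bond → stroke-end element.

β0 |GY1
β1 |GY1
β2 |J2
β3 |J1
β4 |R1
β5 |Sf1
β6 |J3

#5 →Sf1  (Sf1 fixes flow; stroke at Sf1)
#6 →J3  (Se1 (Se) sets effort on bond)
#2 →J2  (closing 1-jn rule on J3)
#1 →GY1  (common-e at J2 fixed by 2)
#0 →GY1  (GY1 both-in/both-out from 1)
#3 →J1  (C1 outputs effort q/C1)
#4 →R1  (J1 effort already set via bond 3)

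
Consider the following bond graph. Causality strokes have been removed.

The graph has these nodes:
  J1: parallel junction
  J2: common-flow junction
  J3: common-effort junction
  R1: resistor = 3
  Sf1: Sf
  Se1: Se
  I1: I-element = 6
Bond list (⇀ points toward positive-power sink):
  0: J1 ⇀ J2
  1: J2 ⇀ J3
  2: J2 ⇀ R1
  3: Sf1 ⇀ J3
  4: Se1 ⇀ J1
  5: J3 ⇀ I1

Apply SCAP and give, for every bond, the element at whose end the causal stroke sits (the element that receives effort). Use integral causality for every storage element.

bond 0 →J2
bond 1 →J3
bond 2 →J2
bond 3 →Sf1
bond 4 →J1
bond 5 →I1

bond 3 stroke at Sf1  (Sf1: flow source, stroke at near end)
bond 4 stroke at J1  (Se1 (Se) sets effort on bond)
bond 0 stroke at J2  (J1: bond 4 brought effort, rest push out)
bond 5 stroke at I1  (I1: I, integral causality)
bond 1 stroke at J3  (closing 0-jn rule on J3)
bond 2 stroke at J2  (J2: bond 1 brought flow, rest push out)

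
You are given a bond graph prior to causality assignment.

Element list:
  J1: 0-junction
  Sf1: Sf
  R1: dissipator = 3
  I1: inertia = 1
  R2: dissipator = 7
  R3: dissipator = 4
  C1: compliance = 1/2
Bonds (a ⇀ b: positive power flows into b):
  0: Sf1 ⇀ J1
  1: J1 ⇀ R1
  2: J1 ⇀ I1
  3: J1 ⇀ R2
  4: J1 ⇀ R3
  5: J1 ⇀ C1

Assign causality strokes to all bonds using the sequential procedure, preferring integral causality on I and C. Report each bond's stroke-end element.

bond 0 →Sf1  (Sf1 (Sf) sets flow on bond)
bond 2 →I1  (I1 integral (f out))
bond 5 →J1  (C1 outputs effort q/C1)
bond 1 →R1  (0-jn J1 has e-setter on 5)
bond 3 →R2  (0-jn J1 has e-setter on 5)
bond 4 →R3  (J1: bond 5 brought effort, rest push out)

b0 |Sf1
b1 |R1
b2 |I1
b3 |R2
b4 |R3
b5 |J1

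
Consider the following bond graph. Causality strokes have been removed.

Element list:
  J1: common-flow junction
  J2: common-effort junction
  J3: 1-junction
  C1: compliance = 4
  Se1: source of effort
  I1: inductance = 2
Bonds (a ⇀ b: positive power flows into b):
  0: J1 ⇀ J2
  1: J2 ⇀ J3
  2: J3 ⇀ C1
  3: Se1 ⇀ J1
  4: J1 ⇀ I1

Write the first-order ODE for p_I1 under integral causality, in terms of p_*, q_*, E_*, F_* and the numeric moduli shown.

dp_I1/dt = E_Se1 - q_C1/4

#3 →J1  (source Se1 imposes e)
#2 →J3  (C1 outputs effort q/C1)
#1 →J2  (J3: last free bond brings flow in)
#0 →J1  (common-e at J2 fixed by 1)
#4 →I1  (J1: last free bond brings flow in)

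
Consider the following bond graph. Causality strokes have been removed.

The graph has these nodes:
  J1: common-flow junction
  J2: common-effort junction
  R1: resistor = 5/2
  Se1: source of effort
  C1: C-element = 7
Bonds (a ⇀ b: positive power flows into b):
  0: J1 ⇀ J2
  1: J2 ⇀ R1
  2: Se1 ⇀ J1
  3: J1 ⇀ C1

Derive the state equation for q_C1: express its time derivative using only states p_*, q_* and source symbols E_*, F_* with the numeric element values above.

bond 2 stroke at J1  (Se1 (Se) sets effort on bond)
bond 3 stroke at J1  (C1 integral (e out))
bond 0 stroke at J2  (closing 1-jn rule on J1)
bond 1 stroke at R1  (common-e at J2 fixed by 0)

dq_C1/dt = 2*E_Se1/5 - 2*q_C1/35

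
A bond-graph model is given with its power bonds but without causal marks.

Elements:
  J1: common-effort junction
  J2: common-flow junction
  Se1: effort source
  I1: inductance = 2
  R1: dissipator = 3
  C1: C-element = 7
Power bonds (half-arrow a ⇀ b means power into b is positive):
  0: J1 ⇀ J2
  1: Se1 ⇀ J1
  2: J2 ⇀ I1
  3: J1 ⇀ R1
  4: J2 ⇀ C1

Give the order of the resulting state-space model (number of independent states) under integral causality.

2  (C1, I1 all integral)

b1 |J1  (Se1 fixes effort; stroke away)
b0 |J2  (J1 effort already set via bond 1)
b3 |R1  (J1: bond 1 brought effort, rest push out)
b2 |I1  (prefer integral on I1)
b4 |J2  (J2: bond 2 brought flow, rest push out)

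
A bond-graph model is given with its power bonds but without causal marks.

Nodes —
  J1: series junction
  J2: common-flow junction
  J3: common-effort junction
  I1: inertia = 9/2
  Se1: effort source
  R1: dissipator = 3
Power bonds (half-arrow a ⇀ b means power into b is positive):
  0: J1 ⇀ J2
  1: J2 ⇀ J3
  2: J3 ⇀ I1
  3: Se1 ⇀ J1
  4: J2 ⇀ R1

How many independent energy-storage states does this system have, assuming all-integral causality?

b3 stroke at J1  (Se1: effort source, stroke at far end)
b0 stroke at J2  (only one flow-in slot at J1)
b2 stroke at I1  (prefer integral on I1)
b1 stroke at J3  (J3: last free bond brings effort in)
b4 stroke at J2  (common-f at J2 fixed by 1)

1  (I1 all integral)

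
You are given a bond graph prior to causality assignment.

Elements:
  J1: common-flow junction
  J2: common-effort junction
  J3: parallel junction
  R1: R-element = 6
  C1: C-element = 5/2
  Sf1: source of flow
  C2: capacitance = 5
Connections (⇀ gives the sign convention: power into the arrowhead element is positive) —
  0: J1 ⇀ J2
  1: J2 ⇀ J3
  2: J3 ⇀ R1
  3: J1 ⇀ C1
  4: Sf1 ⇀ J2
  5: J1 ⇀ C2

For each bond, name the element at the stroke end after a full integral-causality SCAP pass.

bond 0 stroke at J2
bond 1 stroke at J3
bond 2 stroke at R1
bond 3 stroke at J1
bond 4 stroke at Sf1
bond 5 stroke at J1

bond 4 stroke at Sf1  (Sf1 fixes flow; stroke at Sf1)
bond 3 stroke at J1  (prefer integral on C1)
bond 5 stroke at J1  (C2 integral (e out))
bond 0 stroke at J2  (closing 1-jn rule on J1)
bond 1 stroke at J3  (J2: bond 0 brought effort, rest push out)
bond 2 stroke at R1  (0-jn J3 has e-setter on 1)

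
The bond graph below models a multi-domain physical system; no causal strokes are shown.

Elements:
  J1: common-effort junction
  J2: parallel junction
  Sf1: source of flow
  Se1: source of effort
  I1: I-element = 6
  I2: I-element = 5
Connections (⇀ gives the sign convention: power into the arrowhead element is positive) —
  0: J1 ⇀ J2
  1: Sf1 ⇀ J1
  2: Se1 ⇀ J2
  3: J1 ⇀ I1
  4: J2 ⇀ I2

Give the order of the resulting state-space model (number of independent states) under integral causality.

bond 1 stroke→Sf1  (Sf1 fixes flow; stroke at Sf1)
bond 2 stroke→J2  (Se1 (Se) sets effort on bond)
bond 0 stroke→J1  (0-jn J2 has e-setter on 2)
bond 4 stroke→I2  (0-jn J2 has e-setter on 2)
bond 3 stroke→I1  (J1 effort already set via bond 0)

2  (I1, I2 all integral)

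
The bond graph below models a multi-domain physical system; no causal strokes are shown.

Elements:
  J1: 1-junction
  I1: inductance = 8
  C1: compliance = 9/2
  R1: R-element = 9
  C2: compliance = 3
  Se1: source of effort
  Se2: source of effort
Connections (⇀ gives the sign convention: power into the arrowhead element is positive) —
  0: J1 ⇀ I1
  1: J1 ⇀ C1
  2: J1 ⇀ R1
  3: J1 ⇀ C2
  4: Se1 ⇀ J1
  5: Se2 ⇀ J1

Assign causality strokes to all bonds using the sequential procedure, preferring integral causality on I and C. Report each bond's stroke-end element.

β4 →J1  (Se1: effort source, stroke at far end)
β5 →J1  (source Se2 imposes e)
β0 →I1  (I1 integral (f out))
β1 →J1  (1-jn J1 has f-setter on 0)
β2 →J1  (1-jn J1 has f-setter on 0)
β3 →J1  (J1 flow already set via bond 0)

β0 |I1
β1 |J1
β2 |J1
β3 |J1
β4 |J1
β5 |J1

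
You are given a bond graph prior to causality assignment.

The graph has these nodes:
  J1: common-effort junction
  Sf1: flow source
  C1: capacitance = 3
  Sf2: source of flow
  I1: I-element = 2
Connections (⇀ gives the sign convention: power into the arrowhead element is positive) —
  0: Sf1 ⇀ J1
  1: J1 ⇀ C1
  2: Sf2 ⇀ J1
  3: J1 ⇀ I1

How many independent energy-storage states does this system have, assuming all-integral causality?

2  (C1, I1 all integral)

b0 →Sf1  (Sf1 fixes flow; stroke at Sf1)
b2 →Sf2  (source Sf2 imposes f)
b1 →J1  (C1: C, integral causality)
b3 →I1  (J1 effort already set via bond 1)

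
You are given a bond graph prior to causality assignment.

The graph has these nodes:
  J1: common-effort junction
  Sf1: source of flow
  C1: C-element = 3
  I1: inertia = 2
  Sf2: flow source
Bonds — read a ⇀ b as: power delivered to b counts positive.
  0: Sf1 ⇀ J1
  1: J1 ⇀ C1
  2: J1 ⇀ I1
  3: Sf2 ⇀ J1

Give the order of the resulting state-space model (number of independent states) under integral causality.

2  (C1, I1 all integral)

b0 →Sf1  (Sf1 (Sf) sets flow on bond)
b3 →Sf2  (Sf2 (Sf) sets flow on bond)
b1 →J1  (prefer integral on C1)
b2 →I1  (J1 effort already set via bond 1)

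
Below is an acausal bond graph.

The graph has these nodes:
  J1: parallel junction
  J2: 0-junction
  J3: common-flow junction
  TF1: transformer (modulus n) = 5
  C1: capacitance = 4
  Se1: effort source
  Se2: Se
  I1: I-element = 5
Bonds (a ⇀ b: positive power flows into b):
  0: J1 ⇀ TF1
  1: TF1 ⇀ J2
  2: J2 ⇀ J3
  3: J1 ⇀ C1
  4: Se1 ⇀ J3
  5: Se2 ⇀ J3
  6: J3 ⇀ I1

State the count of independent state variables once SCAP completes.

#4 →J3  (Se1: effort source, stroke at far end)
#5 →J3  (Se2 (Se) sets effort on bond)
#3 →J1  (C1 integral (e out))
#0 →TF1  (0-jn J1 has e-setter on 3)
#1 →J2  (TF1: transformer flips bond 0)
#2 →J3  (0-jn J2 has e-setter on 1)
#6 →I1  (only one flow-in slot at J3)

2  (C1, I1 all integral)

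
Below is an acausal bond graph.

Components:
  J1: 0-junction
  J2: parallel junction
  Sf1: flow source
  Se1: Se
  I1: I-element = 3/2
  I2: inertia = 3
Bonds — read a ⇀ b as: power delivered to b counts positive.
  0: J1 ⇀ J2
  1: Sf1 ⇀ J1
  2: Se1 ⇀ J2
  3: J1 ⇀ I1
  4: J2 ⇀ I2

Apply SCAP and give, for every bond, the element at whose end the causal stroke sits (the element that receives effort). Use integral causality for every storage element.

#0 |J1
#1 |Sf1
#2 |J2
#3 |I1
#4 |I2

b1 →Sf1  (Sf1 fixes flow; stroke at Sf1)
b2 →J2  (Se1 (Se) sets effort on bond)
b0 →J1  (J2: bond 2 brought effort, rest push out)
b4 →I2  (common-e at J2 fixed by 2)
b3 →I1  (common-e at J1 fixed by 0)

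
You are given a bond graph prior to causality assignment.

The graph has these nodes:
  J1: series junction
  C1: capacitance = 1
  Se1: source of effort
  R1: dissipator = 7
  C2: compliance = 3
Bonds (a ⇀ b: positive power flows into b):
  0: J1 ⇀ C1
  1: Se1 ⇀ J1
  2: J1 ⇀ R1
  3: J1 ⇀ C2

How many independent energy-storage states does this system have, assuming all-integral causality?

2  (C1, C2 all integral)

b1 →J1  (source Se1 imposes e)
b0 →J1  (C1: C, integral causality)
b3 →J1  (prefer integral on C2)
b2 →R1  (J1: last free bond brings flow in)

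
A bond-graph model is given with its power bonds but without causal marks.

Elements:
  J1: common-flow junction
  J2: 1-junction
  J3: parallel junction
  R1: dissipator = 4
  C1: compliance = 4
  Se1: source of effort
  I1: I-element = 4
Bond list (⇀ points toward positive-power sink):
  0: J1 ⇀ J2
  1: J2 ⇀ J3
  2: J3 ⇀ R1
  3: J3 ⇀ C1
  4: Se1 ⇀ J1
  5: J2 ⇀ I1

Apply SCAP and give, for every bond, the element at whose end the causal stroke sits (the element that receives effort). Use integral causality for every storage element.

b4 →J1  (source Se1 imposes e)
b0 →J2  (J1: last free bond brings flow in)
b3 →J3  (C1 integral (e out))
b1 →J2  (0-jn J3 has e-setter on 3)
b2 →R1  (J3: bond 3 brought effort, rest push out)
b5 →I1  (J2: last free bond brings flow in)

#0 stroke at J2
#1 stroke at J2
#2 stroke at R1
#3 stroke at J3
#4 stroke at J1
#5 stroke at I1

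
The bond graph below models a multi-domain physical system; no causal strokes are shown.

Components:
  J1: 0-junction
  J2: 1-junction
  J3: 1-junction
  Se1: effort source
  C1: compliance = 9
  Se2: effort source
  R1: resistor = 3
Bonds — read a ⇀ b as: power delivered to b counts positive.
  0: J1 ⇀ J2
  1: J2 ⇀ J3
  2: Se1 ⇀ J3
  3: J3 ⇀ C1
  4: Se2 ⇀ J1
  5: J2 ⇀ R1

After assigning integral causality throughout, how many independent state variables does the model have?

bond 2 |J3  (source Se1 imposes e)
bond 4 |J1  (Se2: effort source, stroke at far end)
bond 0 |J2  (common-e at J1 fixed by 4)
bond 3 |J3  (C1 outputs effort q/C1)
bond 1 |J2  (J3 needs exactly one f-in)
bond 5 |R1  (only one flow-in slot at J2)

1  (C1 all integral)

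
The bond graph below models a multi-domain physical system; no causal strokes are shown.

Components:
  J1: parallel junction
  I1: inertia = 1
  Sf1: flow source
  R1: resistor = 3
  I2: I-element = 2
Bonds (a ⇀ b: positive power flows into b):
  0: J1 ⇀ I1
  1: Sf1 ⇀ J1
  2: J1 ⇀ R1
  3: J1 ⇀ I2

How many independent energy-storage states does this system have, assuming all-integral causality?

β1 stroke→Sf1  (Sf1: flow source, stroke at near end)
β0 stroke→I1  (I1: I, integral causality)
β3 stroke→I2  (I2: I, integral causality)
β2 stroke→J1  (J1: last free bond brings effort in)

2  (I1, I2 all integral)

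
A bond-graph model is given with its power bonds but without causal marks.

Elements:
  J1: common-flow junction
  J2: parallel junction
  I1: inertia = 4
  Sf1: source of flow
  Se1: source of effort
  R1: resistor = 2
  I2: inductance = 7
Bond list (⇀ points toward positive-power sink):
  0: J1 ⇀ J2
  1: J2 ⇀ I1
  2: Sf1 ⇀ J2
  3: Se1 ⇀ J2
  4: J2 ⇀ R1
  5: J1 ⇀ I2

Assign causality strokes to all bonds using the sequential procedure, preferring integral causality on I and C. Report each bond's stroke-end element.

β2 →Sf1  (Sf1: flow source, stroke at near end)
β3 →J2  (Se1: effort source, stroke at far end)
β0 →J1  (J2 effort already set via bond 3)
β1 →I1  (0-jn J2 has e-setter on 3)
β4 →R1  (J2 effort already set via bond 3)
β5 →I2  (J1: last free bond brings flow in)

b0 |J1
b1 |I1
b2 |Sf1
b3 |J2
b4 |R1
b5 |I2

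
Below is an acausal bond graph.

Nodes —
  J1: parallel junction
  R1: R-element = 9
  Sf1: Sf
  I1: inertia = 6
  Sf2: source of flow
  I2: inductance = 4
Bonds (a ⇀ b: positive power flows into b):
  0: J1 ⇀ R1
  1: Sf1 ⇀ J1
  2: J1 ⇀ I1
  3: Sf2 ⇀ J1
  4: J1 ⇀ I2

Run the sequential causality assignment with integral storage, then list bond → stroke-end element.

b1 stroke→Sf1  (source Sf1 imposes f)
b3 stroke→Sf2  (Sf2 fixes flow; stroke at Sf2)
b2 stroke→I1  (prefer integral on I1)
b4 stroke→I2  (prefer integral on I2)
b0 stroke→J1  (closing 0-jn rule on J1)

bond 0 stroke→J1
bond 1 stroke→Sf1
bond 2 stroke→I1
bond 3 stroke→Sf2
bond 4 stroke→I2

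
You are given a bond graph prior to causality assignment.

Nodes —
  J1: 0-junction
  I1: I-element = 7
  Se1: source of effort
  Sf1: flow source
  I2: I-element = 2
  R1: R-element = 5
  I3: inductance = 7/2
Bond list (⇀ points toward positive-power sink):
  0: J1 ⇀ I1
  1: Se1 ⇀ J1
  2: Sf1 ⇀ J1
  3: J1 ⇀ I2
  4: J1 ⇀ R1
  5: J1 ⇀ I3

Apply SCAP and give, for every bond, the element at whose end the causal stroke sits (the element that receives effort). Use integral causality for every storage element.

bond 0 |I1
bond 1 |J1
bond 2 |Sf1
bond 3 |I2
bond 4 |R1
bond 5 |I3

bond 1 →J1  (Se1 fixes effort; stroke away)
bond 2 →Sf1  (Sf1 (Sf) sets flow on bond)
bond 0 →I1  (J1 effort already set via bond 1)
bond 3 →I2  (0-jn J1 has e-setter on 1)
bond 4 →R1  (0-jn J1 has e-setter on 1)
bond 5 →I3  (J1 effort already set via bond 1)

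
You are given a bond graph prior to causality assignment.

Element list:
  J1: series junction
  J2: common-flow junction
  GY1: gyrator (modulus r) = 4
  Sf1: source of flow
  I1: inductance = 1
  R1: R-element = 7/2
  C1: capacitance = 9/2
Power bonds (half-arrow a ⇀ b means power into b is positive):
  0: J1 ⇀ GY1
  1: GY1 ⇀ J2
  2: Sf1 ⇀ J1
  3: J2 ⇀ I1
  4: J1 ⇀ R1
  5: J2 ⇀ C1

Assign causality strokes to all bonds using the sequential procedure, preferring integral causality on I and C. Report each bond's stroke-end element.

β2 stroke→Sf1  (Sf1 fixes flow; stroke at Sf1)
β0 stroke→J1  (J1 flow already set via bond 2)
β4 stroke→J1  (J1 flow already set via bond 2)
β1 stroke→J2  (through GY1, causality inverts; strokes same side of GY1)
β3 stroke→I1  (I1: I, integral causality)
β5 stroke→J2  (J2 flow already set via bond 3)

b0 stroke→J1
b1 stroke→J2
b2 stroke→Sf1
b3 stroke→I1
b4 stroke→J1
b5 stroke→J2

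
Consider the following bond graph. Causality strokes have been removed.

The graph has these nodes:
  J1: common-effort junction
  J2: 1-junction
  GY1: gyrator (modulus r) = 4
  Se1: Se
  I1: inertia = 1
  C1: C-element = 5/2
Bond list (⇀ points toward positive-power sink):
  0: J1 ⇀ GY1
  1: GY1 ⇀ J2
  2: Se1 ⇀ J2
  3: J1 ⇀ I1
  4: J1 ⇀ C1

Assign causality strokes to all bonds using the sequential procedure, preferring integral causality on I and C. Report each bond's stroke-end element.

β2 stroke at J2  (source Se1 imposes e)
β1 stroke at GY1  (J2 needs exactly one f-in)
β0 stroke at GY1  (GY GY1: same side as bond 1)
β3 stroke at I1  (prefer integral on I1)
β4 stroke at J1  (J1: last free bond brings effort in)

β0 stroke→GY1
β1 stroke→GY1
β2 stroke→J2
β3 stroke→I1
β4 stroke→J1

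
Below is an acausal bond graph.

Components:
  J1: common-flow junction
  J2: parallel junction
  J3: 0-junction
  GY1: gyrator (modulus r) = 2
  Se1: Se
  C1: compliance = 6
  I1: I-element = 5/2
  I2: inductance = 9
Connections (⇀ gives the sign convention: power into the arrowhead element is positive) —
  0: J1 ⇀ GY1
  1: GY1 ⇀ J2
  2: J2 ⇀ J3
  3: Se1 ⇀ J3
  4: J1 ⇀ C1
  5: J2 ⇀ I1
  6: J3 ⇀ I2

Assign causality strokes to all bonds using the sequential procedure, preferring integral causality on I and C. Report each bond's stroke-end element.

bond 3 |J3  (Se1 (Se) sets effort on bond)
bond 2 |J2  (0-jn J3 has e-setter on 3)
bond 6 |I2  (J3: bond 3 brought effort, rest push out)
bond 1 |GY1  (J2: bond 2 brought effort, rest push out)
bond 5 |I1  (J2 effort already set via bond 2)
bond 0 |GY1  (GY GY1: same side as bond 1)
bond 4 |J1  (J1 flow already set via bond 0)

#0 stroke at GY1
#1 stroke at GY1
#2 stroke at J2
#3 stroke at J3
#4 stroke at J1
#5 stroke at I1
#6 stroke at I2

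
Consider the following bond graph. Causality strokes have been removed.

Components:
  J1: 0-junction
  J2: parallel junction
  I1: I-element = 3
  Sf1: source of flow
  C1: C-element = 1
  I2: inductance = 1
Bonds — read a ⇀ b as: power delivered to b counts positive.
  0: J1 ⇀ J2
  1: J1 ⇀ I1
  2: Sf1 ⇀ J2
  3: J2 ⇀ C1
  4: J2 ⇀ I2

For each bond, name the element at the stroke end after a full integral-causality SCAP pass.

#0 stroke at J1
#1 stroke at I1
#2 stroke at Sf1
#3 stroke at J2
#4 stroke at I2

bond 2 →Sf1  (source Sf1 imposes f)
bond 1 →I1  (I1: I, integral causality)
bond 0 →J1  (closing 0-jn rule on J1)
bond 3 →J2  (C1 integral (e out))
bond 4 →I2  (0-jn J2 has e-setter on 3)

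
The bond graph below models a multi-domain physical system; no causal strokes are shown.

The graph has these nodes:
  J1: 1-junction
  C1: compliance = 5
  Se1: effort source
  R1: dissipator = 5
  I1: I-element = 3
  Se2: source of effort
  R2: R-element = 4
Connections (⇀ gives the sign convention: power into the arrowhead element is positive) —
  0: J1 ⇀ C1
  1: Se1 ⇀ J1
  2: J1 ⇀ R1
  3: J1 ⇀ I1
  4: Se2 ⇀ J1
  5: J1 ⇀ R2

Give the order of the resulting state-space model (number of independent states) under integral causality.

2  (C1, I1 all integral)

#1 stroke at J1  (source Se1 imposes e)
#4 stroke at J1  (source Se2 imposes e)
#0 stroke at J1  (C1: C, integral causality)
#3 stroke at I1  (I1 outputs flow p/I1)
#2 stroke at J1  (J1 flow already set via bond 3)
#5 stroke at J1  (J1: bond 3 brought flow, rest push out)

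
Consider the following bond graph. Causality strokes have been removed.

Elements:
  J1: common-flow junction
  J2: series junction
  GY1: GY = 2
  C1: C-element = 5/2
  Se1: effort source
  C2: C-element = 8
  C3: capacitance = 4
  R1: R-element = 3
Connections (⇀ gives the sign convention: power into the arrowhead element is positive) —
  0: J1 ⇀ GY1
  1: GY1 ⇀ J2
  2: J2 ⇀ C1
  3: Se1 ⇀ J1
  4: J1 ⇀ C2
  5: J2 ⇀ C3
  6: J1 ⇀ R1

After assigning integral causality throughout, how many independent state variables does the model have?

3  (C1, C2, C3 all integral)

#3 →J1  (Se1 (Se) sets effort on bond)
#2 →J2  (C1 integral (e out))
#4 →J1  (prefer integral on C2)
#5 →J2  (C3 integral (e out))
#1 →GY1  (only one flow-in slot at J2)
#0 →GY1  (GY1 both-in/both-out from 1)
#6 →J1  (J1: bond 0 brought flow, rest push out)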